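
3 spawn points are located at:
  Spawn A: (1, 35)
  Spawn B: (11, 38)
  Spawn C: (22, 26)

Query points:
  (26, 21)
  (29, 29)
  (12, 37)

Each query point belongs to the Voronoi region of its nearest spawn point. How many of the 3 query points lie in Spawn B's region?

1

(26, 21) — d² to each: Spawn A:821, Spawn B:514, Spawn C:41 → nearest is Spawn C
(29, 29) — d² to each: Spawn A:820, Spawn B:405, Spawn C:58 → nearest is Spawn C
(12, 37) — d² to each: Spawn A:125, Spawn B:2, Spawn C:221 → nearest is Spawn B
1 of the 3 points has Spawn B as nearest.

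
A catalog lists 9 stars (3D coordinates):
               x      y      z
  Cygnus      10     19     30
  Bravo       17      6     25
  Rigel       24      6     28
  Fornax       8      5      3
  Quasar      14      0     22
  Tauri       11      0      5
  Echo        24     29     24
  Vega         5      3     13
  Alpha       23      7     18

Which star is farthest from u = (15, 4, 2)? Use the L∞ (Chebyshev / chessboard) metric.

Cygnus

d(u, Cygnus) = max(5, 15, 28) = 28
d(u, Bravo) = max(2, 2, 23) = 23
d(u, Rigel) = max(9, 2, 26) = 26
d(u, Fornax) = max(7, 1, 1) = 7
d(u, Quasar) = max(1, 4, 20) = 20
d(u, Tauri) = max(4, 4, 3) = 4
d(u, Echo) = max(9, 25, 22) = 25
d(u, Vega) = max(10, 1, 11) = 11
d(u, Alpha) = max(8, 3, 16) = 16
The largest is to Cygnus.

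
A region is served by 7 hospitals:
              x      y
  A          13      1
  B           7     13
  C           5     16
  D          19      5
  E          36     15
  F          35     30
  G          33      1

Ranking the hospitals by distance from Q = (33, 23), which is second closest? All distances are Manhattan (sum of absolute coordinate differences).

E

d(Q,A) = |33−13| + |23−1| = 20 + 22 = 42
d(Q,B) = |33−7| + |23−13| = 26 + 10 = 36
d(Q,C) = |33−5| + |23−16| = 28 + 7 = 35
d(Q,D) = |33−19| + |23−5| = 14 + 18 = 32
d(Q,E) = |33−36| + |23−15| = 3 + 8 = 11
d(Q,F) = |33−35| + |23−30| = 2 + 7 = 9
d(Q,G) = |33−33| + |23−1| = 0 + 22 = 22
Sorted ascending: F, E, G, … — the second-nearest is E.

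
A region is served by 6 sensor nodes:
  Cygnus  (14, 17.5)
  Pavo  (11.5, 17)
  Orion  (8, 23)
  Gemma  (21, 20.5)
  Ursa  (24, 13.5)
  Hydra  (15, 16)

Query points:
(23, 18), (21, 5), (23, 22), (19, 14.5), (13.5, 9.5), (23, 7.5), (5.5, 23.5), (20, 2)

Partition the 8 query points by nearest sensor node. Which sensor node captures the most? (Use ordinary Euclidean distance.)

Ursa

(23, 18) — d² to each: Cygnus:81.25, Pavo:133.25, Orion:250, Gemma:10.25, Ursa:21.25, Hydra:68 → nearest is Gemma
(21, 5) — d² to each: Cygnus:205.25, Pavo:234.25, Orion:493, Gemma:240.25, Ursa:81.25, Hydra:157 → nearest is Ursa
(23, 22) — d² to each: Cygnus:101.25, Pavo:157.25, Orion:226, Gemma:6.25, Ursa:73.25, Hydra:100 → nearest is Gemma
(19, 14.5) — d² to each: Cygnus:34, Pavo:62.5, Orion:193.25, Gemma:40, Ursa:26, Hydra:18.25 → nearest is Hydra
(13.5, 9.5) — d² to each: Cygnus:64.25, Pavo:60.25, Orion:212.5, Gemma:177.25, Ursa:126.25, Hydra:44.5 → nearest is Hydra
(23, 7.5) — d² to each: Cygnus:181, Pavo:222.5, Orion:465.25, Gemma:173, Ursa:37, Hydra:136.25 → nearest is Ursa
(5.5, 23.5) — d² to each: Cygnus:108.25, Pavo:78.25, Orion:6.5, Gemma:249.25, Ursa:442.25, Hydra:146.5 → nearest is Orion
(20, 2) — d² to each: Cygnus:276.25, Pavo:297.25, Orion:585, Gemma:343.25, Ursa:148.25, Hydra:221 → nearest is Ursa
Tally — Orion:1, Gemma:2, Ursa:3, Hydra:2. Ursa captures the most (3).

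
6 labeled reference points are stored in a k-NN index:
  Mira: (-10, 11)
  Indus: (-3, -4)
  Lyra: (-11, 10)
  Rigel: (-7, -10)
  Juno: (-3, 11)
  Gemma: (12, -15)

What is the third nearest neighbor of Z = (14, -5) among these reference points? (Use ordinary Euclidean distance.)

Rigel

Squared Euclidean distances:
d²(Z, Mira) = (14−(-10))² + (-5−11)² = 576 + 256 = 832
d²(Z, Indus) = (14−(-3))² + (-5−(-4))² = 289 + 1 = 290
d²(Z, Lyra) = (14−(-11))² + (-5−10)² = 625 + 225 = 850
d²(Z, Rigel) = (14−(-7))² + (-5−(-10))² = 441 + 25 = 466
d²(Z, Juno) = (14−(-3))² + (-5−11)² = 289 + 256 = 545
d²(Z, Gemma) = (14−12)² + (-5−(-15))² = 4 + 100 = 104
Sorted ascending: Gemma, Indus, Rigel, Juno, … — the third-nearest is Rigel.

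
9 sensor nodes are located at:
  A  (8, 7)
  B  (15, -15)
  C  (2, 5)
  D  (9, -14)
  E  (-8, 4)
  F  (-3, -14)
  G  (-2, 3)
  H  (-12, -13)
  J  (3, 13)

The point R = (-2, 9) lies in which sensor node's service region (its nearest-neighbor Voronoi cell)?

C

Since √ is increasing, it suffices to compare squared distances:
|RA|² = 100 + 4 = 104
|RB|² = 289 + 576 = 865
|RC|² = 16 + 16 = 32
|RD|² = 121 + 529 = 650
|RE|² = 36 + 25 = 61
|RF|² = 1 + 529 = 530
|RG|² = 0 + 36 = 36
|RH|² = 100 + 484 = 584
|RJ|² = 25 + 16 = 41
The smallest is to C, so R lies in the Voronoi region of C.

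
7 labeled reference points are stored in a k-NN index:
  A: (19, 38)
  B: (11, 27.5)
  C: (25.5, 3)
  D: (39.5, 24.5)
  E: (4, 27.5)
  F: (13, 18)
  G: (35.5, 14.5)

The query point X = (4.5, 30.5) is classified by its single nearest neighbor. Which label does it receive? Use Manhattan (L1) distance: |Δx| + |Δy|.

d(X,A) = |4.5−19| + |30.5−38| = 14.5 + 7.5 = 22
d(X,B) = |4.5−11| + |30.5−27.5| = 6.5 + 3 = 9.5
d(X,C) = |4.5−25.5| + |30.5−3| = 21 + 27.5 = 48.5
d(X,D) = |4.5−39.5| + |30.5−24.5| = 35 + 6 = 41
d(X,E) = |4.5−4| + |30.5−27.5| = 0.5 + 3 = 3.5
d(X,F) = |4.5−13| + |30.5−18| = 8.5 + 12.5 = 21
d(X,G) = |4.5−35.5| + |30.5−14.5| = 31 + 16 = 47
The smallest is to E, so X lies in the Voronoi region of E.

E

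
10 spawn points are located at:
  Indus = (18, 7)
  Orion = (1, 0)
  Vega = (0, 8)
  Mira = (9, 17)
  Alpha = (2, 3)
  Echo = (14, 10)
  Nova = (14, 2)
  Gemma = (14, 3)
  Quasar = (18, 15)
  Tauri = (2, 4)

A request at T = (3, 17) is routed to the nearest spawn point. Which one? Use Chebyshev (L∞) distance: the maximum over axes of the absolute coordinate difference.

Mira

d(T, Indus) = max(15, 10) = 15
d(T, Orion) = max(2, 17) = 17
d(T, Vega) = max(3, 9) = 9
d(T, Mira) = max(6, 0) = 6
d(T, Alpha) = max(1, 14) = 14
d(T, Echo) = max(11, 7) = 11
d(T, Nova) = max(11, 15) = 15
d(T, Gemma) = max(11, 14) = 14
d(T, Quasar) = max(15, 2) = 15
d(T, Tauri) = max(1, 13) = 13
Mira is nearest.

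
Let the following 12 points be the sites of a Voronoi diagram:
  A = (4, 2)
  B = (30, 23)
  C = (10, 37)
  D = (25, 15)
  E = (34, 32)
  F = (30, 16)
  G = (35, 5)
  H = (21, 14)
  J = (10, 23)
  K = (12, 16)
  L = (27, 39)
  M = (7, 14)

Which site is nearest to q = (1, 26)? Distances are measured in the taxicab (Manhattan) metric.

J

d(q,A) = |1−4| + |26−2| = 3 + 24 = 27
d(q,B) = |1−30| + |26−23| = 29 + 3 = 32
d(q,C) = |1−10| + |26−37| = 9 + 11 = 20
d(q,D) = |1−25| + |26−15| = 24 + 11 = 35
d(q,E) = |1−34| + |26−32| = 33 + 6 = 39
d(q,F) = |1−30| + |26−16| = 29 + 10 = 39
d(q,G) = |1−35| + |26−5| = 34 + 21 = 55
d(q,H) = |1−21| + |26−14| = 20 + 12 = 32
d(q,J) = |1−10| + |26−23| = 9 + 3 = 12
d(q,K) = |1−12| + |26−16| = 11 + 10 = 21
d(q,L) = |1−27| + |26−39| = 26 + 13 = 39
d(q,M) = |1−7| + |26−14| = 6 + 12 = 18
The smallest is to J, so q lies in the Voronoi region of J.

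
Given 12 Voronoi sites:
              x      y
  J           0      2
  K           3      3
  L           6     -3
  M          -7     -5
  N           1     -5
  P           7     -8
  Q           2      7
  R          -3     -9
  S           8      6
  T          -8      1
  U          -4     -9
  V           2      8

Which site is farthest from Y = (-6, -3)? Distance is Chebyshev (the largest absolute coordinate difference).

d(Y,J) = max(6, 5) = 6
d(Y,K) = max(9, 6) = 9
d(Y,L) = max(12, 0) = 12
d(Y,M) = max(1, 2) = 2
d(Y,N) = max(7, 2) = 7
d(Y,P) = max(13, 5) = 13
d(Y,Q) = max(8, 10) = 10
d(Y,R) = max(3, 6) = 6
d(Y,S) = max(14, 9) = 14
d(Y,T) = max(2, 4) = 4
d(Y,U) = max(2, 6) = 6
d(Y,V) = max(8, 11) = 11
The largest is to S.

S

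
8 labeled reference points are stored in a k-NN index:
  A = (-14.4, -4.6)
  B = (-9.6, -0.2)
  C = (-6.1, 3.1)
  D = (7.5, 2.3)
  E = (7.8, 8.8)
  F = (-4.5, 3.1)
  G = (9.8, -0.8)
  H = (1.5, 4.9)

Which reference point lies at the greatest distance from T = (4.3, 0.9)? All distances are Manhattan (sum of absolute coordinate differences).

d(T,A) = 18.7 + 5.5 = 24.2
d(T,B) = 13.9 + 1.1 = 15
d(T,C) = 10.4 + 2.2 = 12.6
d(T,D) = 3.2 + 1.4 = 4.6
d(T,E) = 3.5 + 7.9 = 11.4
d(T,F) = 8.8 + 2.2 = 11
d(T,G) = 5.5 + 1.7 = 7.2
d(T,H) = 2.8 + 4 = 6.8
The largest is to A.

A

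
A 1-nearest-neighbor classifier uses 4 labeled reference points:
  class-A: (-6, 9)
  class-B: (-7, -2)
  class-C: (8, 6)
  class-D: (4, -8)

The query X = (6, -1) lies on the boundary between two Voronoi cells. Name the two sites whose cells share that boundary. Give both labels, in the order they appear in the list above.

Squared distances from X to each site:
d²(X, class-A) = (6−(-6))² + (-1−9)² = 144 + 100 = 244
d²(X, class-B) = (6−(-7))² + (-1−(-2))² = 169 + 1 = 170
d²(X, class-C) = (6−8)² + (-1−6)² = 4 + 49 = 53
d²(X, class-D) = (6−4)² + (-1−(-8))² = 4 + 49 = 53
X is equidistant from class-C and class-D (both at squared distance 53), and every other site is strictly farther — so X lies on the class-C–class-D Voronoi edge.

class-C and class-D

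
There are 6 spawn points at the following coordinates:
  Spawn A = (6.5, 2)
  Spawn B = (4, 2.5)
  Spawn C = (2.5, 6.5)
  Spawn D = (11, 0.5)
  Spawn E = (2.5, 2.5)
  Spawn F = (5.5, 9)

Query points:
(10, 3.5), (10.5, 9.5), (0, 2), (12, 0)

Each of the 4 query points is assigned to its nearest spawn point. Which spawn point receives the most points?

(10, 3.5) — d² to each: Spawn A:14.5, Spawn B:37, Spawn C:65.25, Spawn D:10, Spawn E:57.25, Spawn F:50.5 → nearest is Spawn D
(10.5, 9.5) — d² to each: Spawn A:72.25, Spawn B:91.25, Spawn C:73, Spawn D:81.25, Spawn E:113, Spawn F:25.25 → nearest is Spawn F
(0, 2) — d² to each: Spawn A:42.25, Spawn B:16.25, Spawn C:26.5, Spawn D:123.25, Spawn E:6.5, Spawn F:79.25 → nearest is Spawn E
(12, 0) — d² to each: Spawn A:34.25, Spawn B:70.25, Spawn C:132.5, Spawn D:1.25, Spawn E:96.5, Spawn F:123.25 → nearest is Spawn D
Tally — Spawn D:2, Spawn E:1, Spawn F:1. Spawn D captures the most (2).

Spawn D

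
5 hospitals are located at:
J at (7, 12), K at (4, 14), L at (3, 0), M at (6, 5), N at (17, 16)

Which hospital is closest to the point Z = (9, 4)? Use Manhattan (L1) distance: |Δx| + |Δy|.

d(Z,J) = 2 + 8 = 10
d(Z,K) = 5 + 10 = 15
d(Z,L) = 6 + 4 = 10
d(Z,M) = 3 + 1 = 4
d(Z,N) = 8 + 12 = 20
M is nearest.

M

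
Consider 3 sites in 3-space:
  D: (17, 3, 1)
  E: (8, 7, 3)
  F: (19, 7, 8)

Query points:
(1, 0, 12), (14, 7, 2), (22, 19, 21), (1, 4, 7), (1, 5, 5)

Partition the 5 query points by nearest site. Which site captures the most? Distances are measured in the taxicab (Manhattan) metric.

(1, 0, 12) — d to each: D:30, E:23, F:29 → nearest is E
(14, 7, 2) — d to each: D:8, E:7, F:11 → nearest is E
(22, 19, 21) — d to each: D:41, E:44, F:28 → nearest is F
(1, 4, 7) — d to each: D:23, E:14, F:22 → nearest is E
(1, 5, 5) — d to each: D:22, E:11, F:23 → nearest is E
Tally — E:4, F:1. E captures the most (4).

E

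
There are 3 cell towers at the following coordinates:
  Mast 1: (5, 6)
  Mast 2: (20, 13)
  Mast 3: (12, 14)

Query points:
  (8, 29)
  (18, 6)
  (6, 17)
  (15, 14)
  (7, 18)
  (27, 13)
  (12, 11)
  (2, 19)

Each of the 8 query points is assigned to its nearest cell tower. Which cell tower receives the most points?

(8, 29) — d² to each: Mast 1:538, Mast 2:400, Mast 3:241 → nearest is Mast 3
(18, 6) — d² to each: Mast 1:169, Mast 2:53, Mast 3:100 → nearest is Mast 2
(6, 17) — d² to each: Mast 1:122, Mast 2:212, Mast 3:45 → nearest is Mast 3
(15, 14) — d² to each: Mast 1:164, Mast 2:26, Mast 3:9 → nearest is Mast 3
(7, 18) — d² to each: Mast 1:148, Mast 2:194, Mast 3:41 → nearest is Mast 3
(27, 13) — d² to each: Mast 1:533, Mast 2:49, Mast 3:226 → nearest is Mast 2
(12, 11) — d² to each: Mast 1:74, Mast 2:68, Mast 3:9 → nearest is Mast 3
(2, 19) — d² to each: Mast 1:178, Mast 2:360, Mast 3:125 → nearest is Mast 3
Tally — Mast 2:2, Mast 3:6. Mast 3 captures the most (6).

Mast 3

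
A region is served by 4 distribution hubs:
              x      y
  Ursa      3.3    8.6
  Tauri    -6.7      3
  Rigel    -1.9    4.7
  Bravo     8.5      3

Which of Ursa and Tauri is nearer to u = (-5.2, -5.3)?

Compare squared distances:
d²(u, Ursa) = (-5.2−3.3)² + (-5.3−8.6)² = 72.25 + 193.21 = 265.46
d²(u, Tauri) = (-5.2−(-6.7))² + (-5.3−3)² = 2.25 + 68.89 = 71.14
265.46 > 71.14, so Tauri is closer.

Tauri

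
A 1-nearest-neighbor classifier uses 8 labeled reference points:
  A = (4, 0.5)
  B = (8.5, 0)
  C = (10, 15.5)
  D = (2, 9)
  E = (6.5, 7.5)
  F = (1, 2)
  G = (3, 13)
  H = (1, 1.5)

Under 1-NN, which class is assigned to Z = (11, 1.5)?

B

Since √ is increasing, it suffices to compare squared distances:
|ZA|² = (11−4)² + (1.5−0.5)² = 49 + 1 = 50
|ZB|² = (11−8.5)² + (1.5−0)² = 6.25 + 2.25 = 8.5
|ZC|² = (11−10)² + (1.5−15.5)² = 1 + 196 = 197
|ZD|² = (11−2)² + (1.5−9)² = 81 + 56.25 = 137.25
|ZE|² = (11−6.5)² + (1.5−7.5)² = 20.25 + 36 = 56.25
|ZF|² = (11−1)² + (1.5−2)² = 100 + 0.25 = 100.25
|ZG|² = (11−3)² + (1.5−13)² = 64 + 132.25 = 196.25
|ZH|² = (11−1)² + (1.5−1.5)² = 100 + 0 = 100
B is nearest.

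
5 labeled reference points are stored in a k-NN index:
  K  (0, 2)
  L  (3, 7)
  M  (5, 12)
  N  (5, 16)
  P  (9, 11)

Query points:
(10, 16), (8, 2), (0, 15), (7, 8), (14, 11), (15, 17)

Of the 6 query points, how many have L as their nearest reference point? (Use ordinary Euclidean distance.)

(10, 16) — d² to each: K:296, L:130, M:41, N:25, P:26 → nearest is N
(8, 2) — d² to each: K:64, L:50, M:109, N:205, P:82 → nearest is L
(0, 15) — d² to each: K:169, L:73, M:34, N:26, P:97 → nearest is N
(7, 8) — d² to each: K:85, L:17, M:20, N:68, P:13 → nearest is P
(14, 11) — d² to each: K:277, L:137, M:82, N:106, P:25 → nearest is P
(15, 17) — d² to each: K:450, L:244, M:125, N:101, P:72 → nearest is P
1 of the 6 points has L as nearest.

1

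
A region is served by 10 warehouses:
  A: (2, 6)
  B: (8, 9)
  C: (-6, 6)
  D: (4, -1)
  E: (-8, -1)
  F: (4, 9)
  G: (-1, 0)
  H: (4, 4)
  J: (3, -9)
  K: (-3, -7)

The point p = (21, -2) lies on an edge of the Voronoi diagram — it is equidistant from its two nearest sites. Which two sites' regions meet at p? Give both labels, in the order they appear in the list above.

Squared distances from p to each site:
|pA|² = (21−2)² + (-2−6)² = 361 + 64 = 425
|pB|² = (21−8)² + (-2−9)² = 169 + 121 = 290
|pC|² = (21−(-6))² + (-2−6)² = 729 + 64 = 793
|pD|² = (21−4)² + (-2−(-1))² = 289 + 1 = 290
|pE|² = (21−(-8))² + (-2−(-1))² = 841 + 1 = 842
|pF|² = (21−4)² + (-2−9)² = 289 + 121 = 410
|pG|² = (21−(-1))² + (-2−0)² = 484 + 4 = 488
|pH|² = (21−4)² + (-2−4)² = 289 + 36 = 325
|pJ|² = (21−3)² + (-2−(-9))² = 324 + 49 = 373
|pK|² = (21−(-3))² + (-2−(-7))² = 576 + 25 = 601
p is equidistant from B and D (both at squared distance 290), and every other site is strictly farther — so p lies on the B–D Voronoi edge.

B and D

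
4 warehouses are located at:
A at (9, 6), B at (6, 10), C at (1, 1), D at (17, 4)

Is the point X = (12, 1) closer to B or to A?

A

Compare squared distances:
|XB|² = (12−6)² + (1−10)² = 36 + 81 = 117
|XA|² = (12−9)² + (1−6)² = 9 + 25 = 34
117 > 34, so A is closer.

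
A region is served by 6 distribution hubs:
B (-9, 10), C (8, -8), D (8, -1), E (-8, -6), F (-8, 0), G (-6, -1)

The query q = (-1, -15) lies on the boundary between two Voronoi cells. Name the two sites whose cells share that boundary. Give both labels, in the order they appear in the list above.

C and E

Squared distances from q to each site:
|qB|² = (-1−(-9))² + (-15−10)² = 64 + 625 = 689
|qC|² = (-1−8)² + (-15−(-8))² = 81 + 49 = 130
|qD|² = (-1−8)² + (-15−(-1))² = 81 + 196 = 277
|qE|² = (-1−(-8))² + (-15−(-6))² = 49 + 81 = 130
|qF|² = (-1−(-8))² + (-15−0)² = 49 + 225 = 274
|qG|² = (-1−(-6))² + (-15−(-1))² = 25 + 196 = 221
q is equidistant from C and E (both at squared distance 130), and every other site is strictly farther — so q lies on the C–E Voronoi edge.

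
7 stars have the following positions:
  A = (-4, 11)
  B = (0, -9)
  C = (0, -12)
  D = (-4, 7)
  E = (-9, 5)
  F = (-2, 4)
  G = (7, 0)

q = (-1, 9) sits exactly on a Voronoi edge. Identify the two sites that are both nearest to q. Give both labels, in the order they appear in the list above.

Squared distances from q to each site:
|qA|² = (-1−(-4))² + (9−11)² = 9 + 4 = 13
|qB|² = (-1−0)² + (9−(-9))² = 1 + 324 = 325
|qC|² = (-1−0)² + (9−(-12))² = 1 + 441 = 442
|qD|² = (-1−(-4))² + (9−7)² = 9 + 4 = 13
|qE|² = (-1−(-9))² + (9−5)² = 64 + 16 = 80
|qF|² = (-1−(-2))² + (9−4)² = 1 + 25 = 26
|qG|² = (-1−7)² + (9−0)² = 64 + 81 = 145
q is equidistant from A and D (both at squared distance 13), and every other site is strictly farther — so q lies on the A–D Voronoi edge.

A and D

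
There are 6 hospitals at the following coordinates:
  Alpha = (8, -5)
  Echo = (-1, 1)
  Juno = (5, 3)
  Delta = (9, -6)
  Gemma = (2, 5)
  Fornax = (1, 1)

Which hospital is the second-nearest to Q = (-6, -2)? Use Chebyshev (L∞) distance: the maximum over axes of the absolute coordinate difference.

Fornax

d(Q, Alpha) = max(14, 3) = 14
d(Q, Echo) = max(5, 3) = 5
d(Q, Juno) = max(11, 5) = 11
d(Q, Delta) = max(15, 4) = 15
d(Q, Gemma) = max(8, 7) = 8
d(Q, Fornax) = max(7, 3) = 7
Sorted ascending: Echo, Fornax, Gemma, … — the second-nearest is Fornax.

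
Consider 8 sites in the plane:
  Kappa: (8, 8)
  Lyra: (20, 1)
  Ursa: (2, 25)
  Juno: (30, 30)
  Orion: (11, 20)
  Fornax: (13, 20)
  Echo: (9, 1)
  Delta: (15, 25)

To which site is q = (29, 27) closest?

Juno

Squared Euclidean distances:
d²(q, Kappa) = 441 + 361 = 802
d²(q, Lyra) = 81 + 676 = 757
d²(q, Ursa) = 729 + 4 = 733
d²(q, Juno) = 1 + 9 = 10
d²(q, Orion) = 324 + 49 = 373
d²(q, Fornax) = 256 + 49 = 305
d²(q, Echo) = 400 + 676 = 1076
d²(q, Delta) = 196 + 4 = 200
Minimum is at Juno.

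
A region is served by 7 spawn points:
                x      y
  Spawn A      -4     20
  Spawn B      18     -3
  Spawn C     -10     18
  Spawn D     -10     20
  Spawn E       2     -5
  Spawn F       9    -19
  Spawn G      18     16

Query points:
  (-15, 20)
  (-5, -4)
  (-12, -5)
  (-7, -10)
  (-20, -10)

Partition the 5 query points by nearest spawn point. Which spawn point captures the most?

Spawn E

(-15, 20) — d² to each: Spawn A:121, Spawn B:1618, Spawn C:29, Spawn D:25, Spawn E:914, Spawn F:2097, Spawn G:1105 → nearest is Spawn D
(-5, -4) — d² to each: Spawn A:577, Spawn B:530, Spawn C:509, Spawn D:601, Spawn E:50, Spawn F:421, Spawn G:929 → nearest is Spawn E
(-12, -5) — d² to each: Spawn A:689, Spawn B:904, Spawn C:533, Spawn D:629, Spawn E:196, Spawn F:637, Spawn G:1341 → nearest is Spawn E
(-7, -10) — d² to each: Spawn A:909, Spawn B:674, Spawn C:793, Spawn D:909, Spawn E:106, Spawn F:337, Spawn G:1301 → nearest is Spawn E
(-20, -10) — d² to each: Spawn A:1156, Spawn B:1493, Spawn C:884, Spawn D:1000, Spawn E:509, Spawn F:922, Spawn G:2120 → nearest is Spawn E
Tally — Spawn D:1, Spawn E:4. Spawn E captures the most (4).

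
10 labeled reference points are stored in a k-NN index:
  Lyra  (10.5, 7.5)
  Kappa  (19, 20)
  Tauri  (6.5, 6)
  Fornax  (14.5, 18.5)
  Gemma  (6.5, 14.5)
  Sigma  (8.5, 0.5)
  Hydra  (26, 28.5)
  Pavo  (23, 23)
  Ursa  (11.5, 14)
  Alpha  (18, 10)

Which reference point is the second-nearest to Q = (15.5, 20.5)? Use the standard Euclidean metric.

Since √ is increasing, it suffices to compare squared distances:
d²(Q, Lyra) = 25 + 169 = 194
d²(Q, Kappa) = 12.25 + 0.25 = 12.5
d²(Q, Tauri) = 81 + 210.25 = 291.25
d²(Q, Fornax) = 1 + 4 = 5
d²(Q, Gemma) = 81 + 36 = 117
d²(Q, Sigma) = 49 + 400 = 449
d²(Q, Hydra) = 110.25 + 64 = 174.25
d²(Q, Pavo) = 56.25 + 6.25 = 62.5
d²(Q, Ursa) = 16 + 42.25 = 58.25
d²(Q, Alpha) = 6.25 + 110.25 = 116.5
Sorted ascending: Fornax, Kappa, Ursa, … — the second-nearest is Kappa.

Kappa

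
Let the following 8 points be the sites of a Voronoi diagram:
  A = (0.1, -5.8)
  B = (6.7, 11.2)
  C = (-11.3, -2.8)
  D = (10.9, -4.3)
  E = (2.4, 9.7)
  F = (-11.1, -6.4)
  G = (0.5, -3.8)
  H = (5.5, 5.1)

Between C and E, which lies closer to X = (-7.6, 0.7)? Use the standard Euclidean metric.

Compare squared distances:
|XC|² = (-7.6−(-11.3))² + (0.7−(-2.8))² = 13.69 + 12.25 = 25.94
|XE|² = (-7.6−2.4)² + (0.7−9.7)² = 100 + 81 = 181
25.94 < 181, so C is closer.

C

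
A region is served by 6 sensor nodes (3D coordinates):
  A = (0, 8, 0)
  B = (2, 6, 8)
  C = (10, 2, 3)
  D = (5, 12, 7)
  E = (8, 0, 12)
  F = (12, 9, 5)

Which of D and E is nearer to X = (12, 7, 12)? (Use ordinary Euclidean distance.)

Compare squared distances:
|XD|² = (12−5)² + (7−12)² + (12−7)² = 49 + 25 + 25 = 99
|XE|² = (12−8)² + (7−0)² + (12−12)² = 16 + 49 + 0 = 65
99 > 65, so E is closer.

E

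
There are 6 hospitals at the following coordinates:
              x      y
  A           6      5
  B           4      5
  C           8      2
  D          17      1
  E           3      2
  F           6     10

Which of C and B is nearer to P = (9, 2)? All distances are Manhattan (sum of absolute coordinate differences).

C

d(P,C) = |9−8| + |2−2| = 1 + 0 = 1
d(P,B) = |9−4| + |2−5| = 5 + 3 = 8
1 < 8, so C is closer.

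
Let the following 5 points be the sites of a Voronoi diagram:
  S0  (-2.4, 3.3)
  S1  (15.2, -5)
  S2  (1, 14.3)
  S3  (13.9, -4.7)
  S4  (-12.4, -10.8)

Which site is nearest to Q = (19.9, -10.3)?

S1

Squared Euclidean distances:
|QS0|² = (19.9−(-2.4))² + (-10.3−3.3)² = 497.29 + 184.96 = 682.25
|QS1|² = (19.9−15.2)² + (-10.3−(-5))² = 22.09 + 28.09 = 50.18
|QS2|² = (19.9−1)² + (-10.3−14.3)² = 357.21 + 605.16 = 962.37
|QS3|² = (19.9−13.9)² + (-10.3−(-4.7))² = 36 + 31.36 = 67.36
|QS4|² = (19.9−(-12.4))² + (-10.3−(-10.8))² = 1043.29 + 0.25 = 1043.54
Minimum is at S1.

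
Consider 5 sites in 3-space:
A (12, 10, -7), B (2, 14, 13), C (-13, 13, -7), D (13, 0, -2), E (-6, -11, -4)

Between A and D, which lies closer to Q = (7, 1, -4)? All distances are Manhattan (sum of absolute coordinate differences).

D

d(Q,A) = |7−12| + |1−10| + |-4−(-7)| = 5 + 9 + 3 = 17
d(Q,D) = |7−13| + |1−0| + |-4−(-2)| = 6 + 1 + 2 = 9
17 > 9, so D is closer.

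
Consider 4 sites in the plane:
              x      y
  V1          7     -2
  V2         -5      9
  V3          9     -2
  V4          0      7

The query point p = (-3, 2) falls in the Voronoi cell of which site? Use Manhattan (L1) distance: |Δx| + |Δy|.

V4

d(p,V1) = |-3−7| + |2−(-2)| = 10 + 4 = 14
d(p,V2) = |-3−(-5)| + |2−9| = 2 + 7 = 9
d(p,V3) = |-3−9| + |2−(-2)| = 12 + 4 = 16
d(p,V4) = |-3−0| + |2−7| = 3 + 5 = 8
Minimum is at V4.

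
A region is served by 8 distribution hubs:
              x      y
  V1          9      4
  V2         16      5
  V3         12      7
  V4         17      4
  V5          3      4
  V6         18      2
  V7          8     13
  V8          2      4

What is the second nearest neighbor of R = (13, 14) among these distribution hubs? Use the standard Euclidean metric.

Since √ is increasing, it suffices to compare squared distances:
|RV1|² = 16 + 100 = 116
|RV2|² = 9 + 81 = 90
|RV3|² = 1 + 49 = 50
|RV4|² = 16 + 100 = 116
|RV5|² = 100 + 100 = 200
|RV6|² = 25 + 144 = 169
|RV7|² = 25 + 1 = 26
|RV8|² = 121 + 100 = 221
Sorted ascending: V7, V3, V2, … — the second-nearest is V3.

V3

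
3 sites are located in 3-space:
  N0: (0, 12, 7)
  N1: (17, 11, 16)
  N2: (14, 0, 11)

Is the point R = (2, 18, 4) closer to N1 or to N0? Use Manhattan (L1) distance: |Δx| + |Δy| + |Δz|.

N0

d(R,N1) = |2−17| + |18−11| + |4−16| = 15 + 7 + 12 = 34
d(R,N0) = |2−0| + |18−12| + |4−7| = 2 + 6 + 3 = 11
34 > 11, so N0 is closer.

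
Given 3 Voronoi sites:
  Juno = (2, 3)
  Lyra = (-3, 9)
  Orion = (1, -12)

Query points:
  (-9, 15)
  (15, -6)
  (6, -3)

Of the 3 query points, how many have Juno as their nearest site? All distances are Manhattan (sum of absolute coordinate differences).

1

(-9, 15) — d to each: Juno:23, Lyra:12, Orion:37 → nearest is Lyra
(15, -6) — d to each: Juno:22, Lyra:33, Orion:20 → nearest is Orion
(6, -3) — d to each: Juno:10, Lyra:21, Orion:14 → nearest is Juno
1 of the 3 points has Juno as nearest.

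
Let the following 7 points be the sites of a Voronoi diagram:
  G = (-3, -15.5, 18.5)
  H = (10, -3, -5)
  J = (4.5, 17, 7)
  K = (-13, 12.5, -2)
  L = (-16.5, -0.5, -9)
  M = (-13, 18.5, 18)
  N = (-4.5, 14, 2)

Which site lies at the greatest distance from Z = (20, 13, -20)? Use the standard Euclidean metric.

Since √ is increasing, it suffices to compare squared distances:
|ZG|² = (20−(-3))² + (13−(-15.5))² + (-20−18.5)² = 529 + 812.25 + 1482.25 = 2823.5
|ZH|² = (20−10)² + (13−(-3))² + (-20−(-5))² = 100 + 256 + 225 = 581
|ZJ|² = (20−4.5)² + (13−17)² + (-20−7)² = 240.25 + 16 + 729 = 985.25
|ZK|² = (20−(-13))² + (13−12.5)² + (-20−(-2))² = 1089 + 0.25 + 324 = 1413.25
|ZL|² = (20−(-16.5))² + (13−(-0.5))² + (-20−(-9))² = 1332.25 + 182.25 + 121 = 1635.5
|ZM|² = (20−(-13))² + (13−18.5)² + (-20−18)² = 1089 + 30.25 + 1444 = 2563.25
|ZN|² = (20−(-4.5))² + (13−14)² + (-20−2)² = 600.25 + 1 + 484 = 1085.25
The largest is to G.

G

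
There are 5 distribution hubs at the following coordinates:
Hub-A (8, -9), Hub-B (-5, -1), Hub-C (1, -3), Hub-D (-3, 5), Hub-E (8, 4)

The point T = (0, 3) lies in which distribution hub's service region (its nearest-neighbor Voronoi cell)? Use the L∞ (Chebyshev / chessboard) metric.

d(T, Hub-A) = max(8, 12) = 12
d(T, Hub-B) = max(5, 4) = 5
d(T, Hub-C) = max(1, 6) = 6
d(T, Hub-D) = max(3, 2) = 3
d(T, Hub-E) = max(8, 1) = 8
Minimum is at Hub-D.

Hub-D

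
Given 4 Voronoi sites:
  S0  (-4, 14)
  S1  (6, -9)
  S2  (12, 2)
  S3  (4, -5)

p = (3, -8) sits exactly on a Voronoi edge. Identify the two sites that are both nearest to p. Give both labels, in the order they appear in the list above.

Squared distances from p to each site:
|pS0|² = (3−(-4))² + (-8−14)² = 49 + 484 = 533
|pS1|² = (3−6)² + (-8−(-9))² = 9 + 1 = 10
|pS2|² = (3−12)² + (-8−2)² = 81 + 100 = 181
|pS3|² = (3−4)² + (-8−(-5))² = 1 + 9 = 10
p is equidistant from S1 and S3 (both at squared distance 10), and every other site is strictly farther — so p lies on the S1–S3 Voronoi edge.

S1 and S3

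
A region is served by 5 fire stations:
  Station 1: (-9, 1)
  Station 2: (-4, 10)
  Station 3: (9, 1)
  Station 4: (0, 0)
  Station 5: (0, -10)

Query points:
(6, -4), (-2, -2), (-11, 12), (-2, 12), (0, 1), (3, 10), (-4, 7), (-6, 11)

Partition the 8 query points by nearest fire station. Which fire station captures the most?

Station 2

(6, -4) — d² to each: Station 1:250, Station 2:296, Station 3:34, Station 4:52, Station 5:72 → nearest is Station 3
(-2, -2) — d² to each: Station 1:58, Station 2:148, Station 3:130, Station 4:8, Station 5:68 → nearest is Station 4
(-11, 12) — d² to each: Station 1:125, Station 2:53, Station 3:521, Station 4:265, Station 5:605 → nearest is Station 2
(-2, 12) — d² to each: Station 1:170, Station 2:8, Station 3:242, Station 4:148, Station 5:488 → nearest is Station 2
(0, 1) — d² to each: Station 1:81, Station 2:97, Station 3:81, Station 4:1, Station 5:121 → nearest is Station 4
(3, 10) — d² to each: Station 1:225, Station 2:49, Station 3:117, Station 4:109, Station 5:409 → nearest is Station 2
(-4, 7) — d² to each: Station 1:61, Station 2:9, Station 3:205, Station 4:65, Station 5:305 → nearest is Station 2
(-6, 11) — d² to each: Station 1:109, Station 2:5, Station 3:325, Station 4:157, Station 5:477 → nearest is Station 2
Tally — Station 2:5, Station 3:1, Station 4:2. Station 2 captures the most (5).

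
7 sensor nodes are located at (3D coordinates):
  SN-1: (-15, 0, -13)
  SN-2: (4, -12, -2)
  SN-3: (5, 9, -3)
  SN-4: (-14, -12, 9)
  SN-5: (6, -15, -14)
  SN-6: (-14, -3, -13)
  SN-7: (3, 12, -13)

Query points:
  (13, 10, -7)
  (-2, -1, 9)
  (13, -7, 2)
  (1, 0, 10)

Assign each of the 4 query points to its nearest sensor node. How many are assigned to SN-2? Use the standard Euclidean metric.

1

(13, 10, -7) — d² to each: SN-1:920, SN-2:590, SN-3:81, SN-4:1469, SN-5:723, SN-6:934, SN-7:140 → nearest is SN-3
(-2, -1, 9) — d² to each: SN-1:654, SN-2:278, SN-3:293, SN-4:265, SN-5:789, SN-6:632, SN-7:678 → nearest is SN-4
(13, -7, 2) — d² to each: SN-1:1058, SN-2:122, SN-3:345, SN-4:803, SN-5:369, SN-6:970, SN-7:686 → nearest is SN-2
(1, 0, 10) — d² to each: SN-1:785, SN-2:297, SN-3:266, SN-4:370, SN-5:826, SN-6:763, SN-7:677 → nearest is SN-3
1 of the 4 points has SN-2 as nearest.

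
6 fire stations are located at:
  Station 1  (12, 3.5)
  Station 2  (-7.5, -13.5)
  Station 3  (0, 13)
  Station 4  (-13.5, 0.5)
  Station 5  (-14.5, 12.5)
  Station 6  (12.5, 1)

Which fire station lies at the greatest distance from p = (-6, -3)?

Compare squared distances (the ordering matches that of the actual distances):
d²(p, Station 1) = (-6−12)² + (-3−3.5)² = 324 + 42.25 = 366.25
d²(p, Station 2) = (-6−(-7.5))² + (-3−(-13.5))² = 2.25 + 110.25 = 112.5
d²(p, Station 3) = (-6−0)² + (-3−13)² = 36 + 256 = 292
d²(p, Station 4) = (-6−(-13.5))² + (-3−0.5)² = 56.25 + 12.25 = 68.5
d²(p, Station 5) = (-6−(-14.5))² + (-3−12.5)² = 72.25 + 240.25 = 312.5
d²(p, Station 6) = (-6−12.5)² + (-3−1)² = 342.25 + 16 = 358.25
The largest is to Station 1.

Station 1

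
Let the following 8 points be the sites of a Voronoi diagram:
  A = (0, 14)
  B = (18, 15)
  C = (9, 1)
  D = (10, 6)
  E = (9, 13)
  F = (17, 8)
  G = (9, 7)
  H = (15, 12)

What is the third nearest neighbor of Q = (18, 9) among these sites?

Compare squared distances (the ordering matches that of the actual distances):
|QA|² = 324 + 25 = 349
|QB|² = 0 + 36 = 36
|QC|² = 81 + 64 = 145
|QD|² = 64 + 9 = 73
|QE|² = 81 + 16 = 97
|QF|² = 1 + 1 = 2
|QG|² = 81 + 4 = 85
|QH|² = 9 + 9 = 18
Sorted ascending: F, H, B, D, … — the third-nearest is B.

B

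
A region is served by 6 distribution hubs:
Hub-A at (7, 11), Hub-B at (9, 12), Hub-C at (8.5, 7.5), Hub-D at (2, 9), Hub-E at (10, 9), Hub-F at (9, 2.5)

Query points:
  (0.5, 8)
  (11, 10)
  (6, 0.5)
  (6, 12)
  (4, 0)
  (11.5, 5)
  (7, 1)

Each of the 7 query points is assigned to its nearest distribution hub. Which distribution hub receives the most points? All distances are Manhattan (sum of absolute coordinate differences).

Hub-F

(0.5, 8) — d to each: Hub-A:9.5, Hub-B:12.5, Hub-C:8.5, Hub-D:2.5, Hub-E:10.5, Hub-F:14 → nearest is Hub-D
(11, 10) — d to each: Hub-A:5, Hub-B:4, Hub-C:5, Hub-D:10, Hub-E:2, Hub-F:9.5 → nearest is Hub-E
(6, 0.5) — d to each: Hub-A:11.5, Hub-B:14.5, Hub-C:9.5, Hub-D:12.5, Hub-E:12.5, Hub-F:5 → nearest is Hub-F
(6, 12) — d to each: Hub-A:2, Hub-B:3, Hub-C:7, Hub-D:7, Hub-E:7, Hub-F:12.5 → nearest is Hub-A
(4, 0) — d to each: Hub-A:14, Hub-B:17, Hub-C:12, Hub-D:11, Hub-E:15, Hub-F:7.5 → nearest is Hub-F
(11.5, 5) — d to each: Hub-A:10.5, Hub-B:9.5, Hub-C:5.5, Hub-D:13.5, Hub-E:5.5, Hub-F:5 → nearest is Hub-F
(7, 1) — d to each: Hub-A:10, Hub-B:13, Hub-C:8, Hub-D:13, Hub-E:11, Hub-F:3.5 → nearest is Hub-F
Tally — Hub-A:1, Hub-D:1, Hub-E:1, Hub-F:4. Hub-F captures the most (4).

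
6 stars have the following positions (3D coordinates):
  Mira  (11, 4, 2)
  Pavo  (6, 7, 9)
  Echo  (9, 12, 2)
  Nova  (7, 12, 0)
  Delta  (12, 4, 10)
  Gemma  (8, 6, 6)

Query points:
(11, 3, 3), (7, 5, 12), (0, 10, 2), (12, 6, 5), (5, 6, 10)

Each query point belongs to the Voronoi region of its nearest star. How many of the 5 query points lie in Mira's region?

2

(11, 3, 3) — d² to each: Mira:2, Pavo:77, Echo:86, Nova:106, Delta:51, Gemma:27 → nearest is Mira
(7, 5, 12) — d² to each: Mira:117, Pavo:14, Echo:153, Nova:193, Delta:30, Gemma:38 → nearest is Pavo
(0, 10, 2) — d² to each: Mira:157, Pavo:94, Echo:85, Nova:57, Delta:244, Gemma:96 → nearest is Nova
(12, 6, 5) — d² to each: Mira:14, Pavo:53, Echo:54, Nova:86, Delta:29, Gemma:17 → nearest is Mira
(5, 6, 10) — d² to each: Mira:104, Pavo:3, Echo:116, Nova:140, Delta:53, Gemma:25 → nearest is Pavo
2 of the 5 points have Mira as nearest.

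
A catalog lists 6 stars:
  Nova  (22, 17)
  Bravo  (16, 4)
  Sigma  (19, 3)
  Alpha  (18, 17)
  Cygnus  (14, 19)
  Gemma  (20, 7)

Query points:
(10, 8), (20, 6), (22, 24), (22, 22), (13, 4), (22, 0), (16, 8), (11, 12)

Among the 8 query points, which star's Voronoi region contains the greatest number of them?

Bravo

(10, 8) — d² to each: Nova:225, Bravo:52, Sigma:106, Alpha:145, Cygnus:137, Gemma:101 → nearest is Bravo
(20, 6) — d² to each: Nova:125, Bravo:20, Sigma:10, Alpha:125, Cygnus:205, Gemma:1 → nearest is Gemma
(22, 24) — d² to each: Nova:49, Bravo:436, Sigma:450, Alpha:65, Cygnus:89, Gemma:293 → nearest is Nova
(22, 22) — d² to each: Nova:25, Bravo:360, Sigma:370, Alpha:41, Cygnus:73, Gemma:229 → nearest is Nova
(13, 4) — d² to each: Nova:250, Bravo:9, Sigma:37, Alpha:194, Cygnus:226, Gemma:58 → nearest is Bravo
(22, 0) — d² to each: Nova:289, Bravo:52, Sigma:18, Alpha:305, Cygnus:425, Gemma:53 → nearest is Sigma
(16, 8) — d² to each: Nova:117, Bravo:16, Sigma:34, Alpha:85, Cygnus:125, Gemma:17 → nearest is Bravo
(11, 12) — d² to each: Nova:146, Bravo:89, Sigma:145, Alpha:74, Cygnus:58, Gemma:106 → nearest is Cygnus
Tally — Nova:2, Bravo:3, Sigma:1, Cygnus:1, Gemma:1. Bravo captures the most (3).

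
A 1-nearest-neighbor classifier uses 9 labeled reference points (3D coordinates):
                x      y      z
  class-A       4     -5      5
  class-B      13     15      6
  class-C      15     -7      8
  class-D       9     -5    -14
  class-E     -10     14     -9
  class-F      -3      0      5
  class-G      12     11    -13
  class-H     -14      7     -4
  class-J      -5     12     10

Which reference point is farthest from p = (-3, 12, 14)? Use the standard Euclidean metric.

Since √ is increasing, it suffices to compare squared distances:
d²(p, class-A) = (-3−4)² + (12−(-5))² + (14−5)² = 49 + 289 + 81 = 419
d²(p, class-B) = (-3−13)² + (12−15)² + (14−6)² = 256 + 9 + 64 = 329
d²(p, class-C) = (-3−15)² + (12−(-7))² + (14−8)² = 324 + 361 + 36 = 721
d²(p, class-D) = (-3−9)² + (12−(-5))² + (14−(-14))² = 144 + 289 + 784 = 1217
d²(p, class-E) = (-3−(-10))² + (12−14)² + (14−(-9))² = 49 + 4 + 529 = 582
d²(p, class-F) = (-3−(-3))² + (12−0)² + (14−5)² = 0 + 144 + 81 = 225
d²(p, class-G) = (-3−12)² + (12−11)² + (14−(-13))² = 225 + 1 + 729 = 955
d²(p, class-H) = (-3−(-14))² + (12−7)² + (14−(-4))² = 121 + 25 + 324 = 470
d²(p, class-J) = (-3−(-5))² + (12−12)² + (14−10)² = 4 + 0 + 16 = 20
The largest is to class-D.

class-D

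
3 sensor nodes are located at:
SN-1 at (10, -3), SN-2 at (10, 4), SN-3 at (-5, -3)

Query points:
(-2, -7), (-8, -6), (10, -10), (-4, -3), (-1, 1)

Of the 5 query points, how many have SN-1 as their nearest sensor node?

1

(-2, -7) — d² to each: SN-1:160, SN-2:265, SN-3:25 → nearest is SN-3
(-8, -6) — d² to each: SN-1:333, SN-2:424, SN-3:18 → nearest is SN-3
(10, -10) — d² to each: SN-1:49, SN-2:196, SN-3:274 → nearest is SN-1
(-4, -3) — d² to each: SN-1:196, SN-2:245, SN-3:1 → nearest is SN-3
(-1, 1) — d² to each: SN-1:137, SN-2:130, SN-3:32 → nearest is SN-3
1 of the 5 points has SN-1 as nearest.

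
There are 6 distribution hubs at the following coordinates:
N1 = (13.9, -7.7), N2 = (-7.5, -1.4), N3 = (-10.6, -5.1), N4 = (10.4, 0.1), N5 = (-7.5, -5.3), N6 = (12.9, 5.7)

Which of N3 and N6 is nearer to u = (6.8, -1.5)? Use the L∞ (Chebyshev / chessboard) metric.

d(u,N3) = max(17.4, 3.6) = 17.4
d(u,N6) = max(6.1, 7.2) = 7.2
17.4 > 7.2, so N6 is closer.

N6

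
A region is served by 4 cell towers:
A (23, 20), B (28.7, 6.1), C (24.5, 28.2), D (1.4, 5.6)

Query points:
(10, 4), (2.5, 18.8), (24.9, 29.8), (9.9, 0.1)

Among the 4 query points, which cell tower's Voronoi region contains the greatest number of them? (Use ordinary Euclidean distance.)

(10, 4) — d² to each: A:425, B:354.1, C:795.89, D:76.52 → nearest is D
(2.5, 18.8) — d² to each: A:421.69, B:847.73, C:572.36, D:175.45 → nearest is D
(24.9, 29.8) — d² to each: A:99.65, B:576.13, C:2.72, D:1137.89 → nearest is C
(9.9, 0.1) — d² to each: A:567.62, B:389.44, C:1002.77, D:102.5 → nearest is D
Tally — C:1, D:3. D captures the most (3).

D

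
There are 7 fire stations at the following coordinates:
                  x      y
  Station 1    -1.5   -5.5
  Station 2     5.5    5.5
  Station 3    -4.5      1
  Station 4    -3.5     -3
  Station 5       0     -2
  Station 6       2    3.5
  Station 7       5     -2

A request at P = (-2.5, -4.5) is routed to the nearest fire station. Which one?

Compare squared distances (the ordering matches that of the actual distances):
d²(P, Station 1) = (-2.5−(-1.5))² + (-4.5−(-5.5))² = 1 + 1 = 2
d²(P, Station 2) = (-2.5−5.5)² + (-4.5−5.5)² = 64 + 100 = 164
d²(P, Station 3) = (-2.5−(-4.5))² + (-4.5−1)² = 4 + 30.25 = 34.25
d²(P, Station 4) = (-2.5−(-3.5))² + (-4.5−(-3))² = 1 + 2.25 = 3.25
d²(P, Station 5) = (-2.5−0)² + (-4.5−(-2))² = 6.25 + 6.25 = 12.5
d²(P, Station 6) = (-2.5−2)² + (-4.5−3.5)² = 20.25 + 64 = 84.25
d²(P, Station 7) = (-2.5−5)² + (-4.5−(-2))² = 56.25 + 6.25 = 62.5
The smallest is to Station 1, so P lies in the Voronoi region of Station 1.

Station 1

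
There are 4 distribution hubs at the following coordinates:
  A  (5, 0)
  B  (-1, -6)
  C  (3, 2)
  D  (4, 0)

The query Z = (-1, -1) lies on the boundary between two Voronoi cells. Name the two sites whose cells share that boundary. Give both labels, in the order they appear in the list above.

Squared distances from Z to each site:
|ZA|² = (-1−5)² + (-1−0)² = 36 + 1 = 37
|ZB|² = (-1−(-1))² + (-1−(-6))² = 0 + 25 = 25
|ZC|² = (-1−3)² + (-1−2)² = 16 + 9 = 25
|ZD|² = (-1−4)² + (-1−0)² = 25 + 1 = 26
Z is equidistant from B and C (both at squared distance 25), and every other site is strictly farther — so Z lies on the B–C Voronoi edge.

B and C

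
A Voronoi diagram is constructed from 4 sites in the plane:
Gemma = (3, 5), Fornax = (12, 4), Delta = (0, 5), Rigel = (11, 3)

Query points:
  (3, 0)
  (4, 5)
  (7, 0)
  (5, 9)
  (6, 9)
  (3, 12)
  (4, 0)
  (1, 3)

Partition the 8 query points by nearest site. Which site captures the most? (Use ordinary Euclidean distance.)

(3, 0) — d² to each: Gemma:25, Fornax:97, Delta:34, Rigel:73 → nearest is Gemma
(4, 5) — d² to each: Gemma:1, Fornax:65, Delta:16, Rigel:53 → nearest is Gemma
(7, 0) — d² to each: Gemma:41, Fornax:41, Delta:74, Rigel:25 → nearest is Rigel
(5, 9) — d² to each: Gemma:20, Fornax:74, Delta:41, Rigel:72 → nearest is Gemma
(6, 9) — d² to each: Gemma:25, Fornax:61, Delta:52, Rigel:61 → nearest is Gemma
(3, 12) — d² to each: Gemma:49, Fornax:145, Delta:58, Rigel:145 → nearest is Gemma
(4, 0) — d² to each: Gemma:26, Fornax:80, Delta:41, Rigel:58 → nearest is Gemma
(1, 3) — d² to each: Gemma:8, Fornax:122, Delta:5, Rigel:100 → nearest is Delta
Tally — Gemma:6, Delta:1, Rigel:1. Gemma captures the most (6).

Gemma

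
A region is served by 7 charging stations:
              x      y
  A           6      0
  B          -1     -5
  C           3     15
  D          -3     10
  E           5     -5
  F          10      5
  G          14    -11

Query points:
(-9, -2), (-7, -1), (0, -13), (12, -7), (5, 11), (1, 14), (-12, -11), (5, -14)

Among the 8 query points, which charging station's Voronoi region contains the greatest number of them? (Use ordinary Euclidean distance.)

B

(-9, -2) — d² to each: A:229, B:73, C:433, D:180, E:205, F:410, G:610 → nearest is B
(-7, -1) — d² to each: A:170, B:52, C:356, D:137, E:160, F:325, G:541 → nearest is B
(0, -13) — d² to each: A:205, B:65, C:793, D:538, E:89, F:424, G:200 → nearest is B
(12, -7) — d² to each: A:85, B:173, C:565, D:514, E:53, F:148, G:20 → nearest is G
(5, 11) — d² to each: A:122, B:292, C:20, D:65, E:256, F:61, G:565 → nearest is C
(1, 14) — d² to each: A:221, B:365, C:5, D:32, E:377, F:162, G:794 → nearest is C
(-12, -11) — d² to each: A:445, B:157, C:901, D:522, E:325, F:740, G:676 → nearest is B
(5, -14) — d² to each: A:197, B:117, C:845, D:640, E:81, F:386, G:90 → nearest is E
Tally — B:4, C:2, E:1, G:1. B captures the most (4).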